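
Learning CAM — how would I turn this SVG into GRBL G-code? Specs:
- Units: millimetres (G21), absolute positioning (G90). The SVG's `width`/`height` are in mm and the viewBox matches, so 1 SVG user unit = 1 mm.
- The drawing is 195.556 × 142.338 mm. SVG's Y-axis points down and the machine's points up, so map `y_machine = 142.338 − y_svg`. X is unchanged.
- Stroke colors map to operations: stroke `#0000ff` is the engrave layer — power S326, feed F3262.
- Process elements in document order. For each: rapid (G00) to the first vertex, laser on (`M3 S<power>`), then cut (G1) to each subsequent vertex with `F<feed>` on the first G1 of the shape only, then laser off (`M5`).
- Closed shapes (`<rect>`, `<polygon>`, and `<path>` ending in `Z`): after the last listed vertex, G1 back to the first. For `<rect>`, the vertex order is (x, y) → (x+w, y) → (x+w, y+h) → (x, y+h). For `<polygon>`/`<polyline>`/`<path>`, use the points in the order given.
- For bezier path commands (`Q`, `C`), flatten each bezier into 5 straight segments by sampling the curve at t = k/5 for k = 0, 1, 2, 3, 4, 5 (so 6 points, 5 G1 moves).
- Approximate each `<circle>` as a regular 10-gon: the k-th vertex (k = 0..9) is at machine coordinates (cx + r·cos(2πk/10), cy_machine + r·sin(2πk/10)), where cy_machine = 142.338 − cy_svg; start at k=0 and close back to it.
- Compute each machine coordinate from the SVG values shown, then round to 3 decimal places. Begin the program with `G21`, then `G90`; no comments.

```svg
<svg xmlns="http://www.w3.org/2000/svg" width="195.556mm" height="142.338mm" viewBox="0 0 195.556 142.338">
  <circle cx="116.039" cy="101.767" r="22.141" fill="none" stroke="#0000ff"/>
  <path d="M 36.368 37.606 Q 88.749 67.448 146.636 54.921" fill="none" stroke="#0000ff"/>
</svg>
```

1 u = 1 mm; y_m = 142.338 − y.

[1] `<circle>` circle, #0000ff→engrave S326 F3262: (138.180,40.571) → (133.951,53.585) → (122.881,61.628) → (109.197,61.628) → (98.127,53.585) → (93.898,40.571) → (98.127,27.557) → (109.197,19.514) → (122.881,19.514) → (133.951,27.557) → (138.180,40.571) (closed)

[2] `<path>` quadratic bezier, #0000ff→engrave S326 F3262: (36.368,104.732) → (57.541,94.490) → (79.154,87.637) → (101.207,84.174) → (123.701,84.101) → (146.636,87.417)

G21
G90
G00 X138.180 Y40.571
M3 S326
G1 X133.951 Y53.585 F3262
G1 X122.881 Y61.628
G1 X109.197 Y61.628
G1 X98.127 Y53.585
G1 X93.898 Y40.571
G1 X98.127 Y27.557
G1 X109.197 Y19.514
G1 X122.881 Y19.514
G1 X133.951 Y27.557
G1 X138.180 Y40.571
M5
G00 X36.368 Y104.732
M3 S326
G1 X57.541 Y94.490 F3262
G1 X79.154 Y87.637
G1 X101.207 Y84.174
G1 X123.701 Y84.101
G1 X146.636 Y87.417
M5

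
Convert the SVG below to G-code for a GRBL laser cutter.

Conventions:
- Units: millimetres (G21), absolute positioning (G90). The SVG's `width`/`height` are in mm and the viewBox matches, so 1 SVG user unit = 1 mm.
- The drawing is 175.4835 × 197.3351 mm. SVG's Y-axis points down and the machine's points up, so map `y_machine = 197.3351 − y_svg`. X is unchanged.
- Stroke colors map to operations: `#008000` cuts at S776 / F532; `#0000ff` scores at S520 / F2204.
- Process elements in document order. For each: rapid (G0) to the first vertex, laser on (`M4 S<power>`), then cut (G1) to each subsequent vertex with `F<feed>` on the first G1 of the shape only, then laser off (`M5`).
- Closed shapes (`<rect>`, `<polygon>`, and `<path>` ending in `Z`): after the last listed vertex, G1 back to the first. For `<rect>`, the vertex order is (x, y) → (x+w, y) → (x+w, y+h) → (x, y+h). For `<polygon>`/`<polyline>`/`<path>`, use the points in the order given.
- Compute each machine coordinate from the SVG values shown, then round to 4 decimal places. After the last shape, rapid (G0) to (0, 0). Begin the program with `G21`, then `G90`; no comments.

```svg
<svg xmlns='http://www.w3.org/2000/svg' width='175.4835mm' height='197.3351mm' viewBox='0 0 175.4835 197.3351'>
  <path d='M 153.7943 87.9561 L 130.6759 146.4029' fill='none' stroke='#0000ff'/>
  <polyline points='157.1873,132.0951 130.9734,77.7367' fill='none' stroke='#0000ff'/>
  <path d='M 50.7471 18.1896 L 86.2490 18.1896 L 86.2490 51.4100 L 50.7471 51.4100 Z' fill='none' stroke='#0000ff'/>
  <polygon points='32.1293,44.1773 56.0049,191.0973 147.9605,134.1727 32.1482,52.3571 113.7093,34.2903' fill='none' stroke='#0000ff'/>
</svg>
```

Since the viewBox matches the mm dimensions, user units are millimetres directly. The only transform is the Y-flip y_m = 197.3351 − y_svg.

Shape 1 is a line segment drawn with `<path>`. Its stroke #0000ff means score at S520, F2204. After flipping Y the toolpath is (153.7943,109.3790) → (130.6759,50.9322).

Shape 2 is a line segment drawn with `<polyline>`. Its stroke #0000ff means score at S520, F2204. After flipping Y the toolpath is (157.1873,65.2400) → (130.9734,119.5984).

Shape 3 is a rectangle drawn with `<path>`. Its stroke #0000ff means score at S520, F2204. After flipping Y the toolpath is (50.7471,179.1455) → (86.2490,179.1455) → (86.2490,145.9251) → (50.7471,145.9251) → (50.7471,179.1455), returning to the start.

Shape 4 is a closed polygon drawn with `<polygon>`. Its stroke #0000ff means score at S520, F2204. After flipping Y the toolpath is (32.1293,153.1578) → (56.0049,6.2378) → (147.9605,63.1624) → (32.1482,144.9780) → (113.7093,163.0448) → (32.1293,153.1578), returning to the start.

G21
G90
G0 X153.7943 Y109.3790
M4 S520
G1 X130.6759 Y50.9322 F2204
M5
G0 X157.1873 Y65.2400
M4 S520
G1 X130.9734 Y119.5984 F2204
M5
G0 X50.7471 Y179.1455
M4 S520
G1 X86.2490 Y179.1455 F2204
G1 X86.2490 Y145.9251
G1 X50.7471 Y145.9251
G1 X50.7471 Y179.1455
M5
G0 X32.1293 Y153.1578
M4 S520
G1 X56.0049 Y6.2378 F2204
G1 X147.9605 Y63.1624
G1 X32.1482 Y144.9780
G1 X113.7093 Y163.0448
G1 X32.1293 Y153.1578
M5
G0 X0.0000 Y0.0000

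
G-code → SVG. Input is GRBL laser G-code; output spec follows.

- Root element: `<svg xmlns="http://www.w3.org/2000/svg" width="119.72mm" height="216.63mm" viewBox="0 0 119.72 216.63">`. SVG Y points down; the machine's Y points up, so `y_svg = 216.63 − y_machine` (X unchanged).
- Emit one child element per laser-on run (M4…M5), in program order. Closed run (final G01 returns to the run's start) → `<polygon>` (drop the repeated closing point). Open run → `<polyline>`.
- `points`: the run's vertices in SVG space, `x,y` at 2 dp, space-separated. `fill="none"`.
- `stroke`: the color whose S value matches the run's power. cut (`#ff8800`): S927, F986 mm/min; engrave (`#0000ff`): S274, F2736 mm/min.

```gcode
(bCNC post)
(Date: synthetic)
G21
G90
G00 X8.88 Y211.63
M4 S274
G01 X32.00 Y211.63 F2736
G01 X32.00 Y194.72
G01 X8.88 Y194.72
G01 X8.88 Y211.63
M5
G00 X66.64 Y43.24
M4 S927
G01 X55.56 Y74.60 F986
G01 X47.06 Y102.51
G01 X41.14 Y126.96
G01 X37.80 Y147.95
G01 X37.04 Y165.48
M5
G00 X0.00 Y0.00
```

<svg xmlns="http://www.w3.org/2000/svg" width="119.72mm" height="216.63mm" viewBox="0 0 119.72 216.63">
  <polygon points="8.88,5.00 32.00,5.00 32.00,21.91 8.88,21.91" fill="none" stroke="#0000ff"/>
  <polyline points="66.64,173.39 55.56,142.03 47.06,114.12 41.14,89.67 37.80,68.68 37.04,51.15" fill="none" stroke="#ff8800"/>
</svg>

y_svg = 216.63 − y_m.

[1] S274→`#0000ff` (engrave); closed run; points: 8.88,5.00 32.00,5.00 32.00,21.91 8.88,21.91

[2] S927→`#ff8800` (cut); open run; points: 66.64,173.39 55.56,142.03 47.06,114.12 41.14,89.67 37.80,68.68 37.04,51.15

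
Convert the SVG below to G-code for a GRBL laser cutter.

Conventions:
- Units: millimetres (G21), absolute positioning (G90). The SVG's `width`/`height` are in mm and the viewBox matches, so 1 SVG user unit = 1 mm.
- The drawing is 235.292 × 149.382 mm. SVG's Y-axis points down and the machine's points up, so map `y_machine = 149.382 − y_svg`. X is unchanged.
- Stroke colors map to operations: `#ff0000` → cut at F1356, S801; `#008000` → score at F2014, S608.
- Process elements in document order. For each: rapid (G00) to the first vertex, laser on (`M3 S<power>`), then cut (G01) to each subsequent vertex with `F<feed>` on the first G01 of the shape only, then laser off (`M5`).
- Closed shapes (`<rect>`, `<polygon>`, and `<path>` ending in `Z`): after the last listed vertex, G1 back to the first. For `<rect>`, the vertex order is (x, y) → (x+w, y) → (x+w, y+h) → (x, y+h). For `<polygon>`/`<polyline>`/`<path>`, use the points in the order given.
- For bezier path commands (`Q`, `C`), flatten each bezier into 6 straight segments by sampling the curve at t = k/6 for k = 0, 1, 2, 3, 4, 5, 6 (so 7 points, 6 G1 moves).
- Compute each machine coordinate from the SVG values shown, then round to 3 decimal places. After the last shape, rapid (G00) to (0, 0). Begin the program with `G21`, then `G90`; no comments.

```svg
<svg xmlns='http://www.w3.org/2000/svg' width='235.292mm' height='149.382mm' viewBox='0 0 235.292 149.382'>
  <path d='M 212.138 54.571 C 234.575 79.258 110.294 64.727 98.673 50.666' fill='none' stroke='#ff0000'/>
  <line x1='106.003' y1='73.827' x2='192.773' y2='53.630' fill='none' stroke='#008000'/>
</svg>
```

G21
G90
G00 X212.138 Y94.811
M3 S801
G01 X212.331 Y85.552 F1356
G01 X195.276 Y81.727
G01 X168.177 Y82.233
G01 X138.241 Y85.968
G01 X112.671 Y91.830
G01 X98.673 Y98.716
M5
G00 X106.003 Y75.555
M3 S608
G01 X192.773 Y95.752 F2014
M5
G00 X0.000 Y0.000

viewBox `0 0 235.292 149.382` with mm width/height → 1 unit = 1 mm. Flip: y_m = 149.382 − y_svg.

**Shape 1** — `<path>` cubic bezier, stroke `#ff0000` → cut (S801, F1356). Control points (SVG): P0=(212.138,54.571), P1=(234.575,79.258), P2=(110.294,64.727), P3=(98.673,50.666); sampled at t=k/6. Machine vertices: (212.138,94.811) → (212.331,85.552) → (195.276,81.727) → (168.177,82.233) → (138.241,85.968) → (112.671,91.830) → (98.673,98.716). Open path.

**Shape 2** — `<line>` line segment, stroke `#008000` → score (S608, F2014). Machine vertices: (106.003,75.555) → (192.773,95.752). Open path.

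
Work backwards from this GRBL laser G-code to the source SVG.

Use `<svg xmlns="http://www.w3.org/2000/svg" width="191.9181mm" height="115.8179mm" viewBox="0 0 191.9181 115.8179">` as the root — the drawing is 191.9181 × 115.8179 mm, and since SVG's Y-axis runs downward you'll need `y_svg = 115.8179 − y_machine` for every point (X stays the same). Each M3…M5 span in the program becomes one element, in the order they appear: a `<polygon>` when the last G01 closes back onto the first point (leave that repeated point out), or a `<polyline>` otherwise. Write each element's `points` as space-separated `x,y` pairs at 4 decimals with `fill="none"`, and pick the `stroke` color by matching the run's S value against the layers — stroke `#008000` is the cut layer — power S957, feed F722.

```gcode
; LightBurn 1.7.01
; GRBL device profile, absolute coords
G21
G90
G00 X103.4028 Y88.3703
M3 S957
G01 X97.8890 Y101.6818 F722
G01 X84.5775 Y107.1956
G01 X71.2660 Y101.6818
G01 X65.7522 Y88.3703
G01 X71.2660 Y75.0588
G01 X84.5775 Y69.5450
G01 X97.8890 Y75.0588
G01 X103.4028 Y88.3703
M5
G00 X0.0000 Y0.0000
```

<svg xmlns="http://www.w3.org/2000/svg" width="191.9181mm" height="115.8179mm" viewBox="0 0 191.9181 115.8179">
  <polygon points="103.4028,27.4476 97.8890,14.1361 84.5775,8.6223 71.2660,14.1361 65.7522,27.4476 71.2660,40.7591 84.5775,46.2729 97.8890,40.7591" fill="none" stroke="#008000"/>
</svg>

y_svg = 115.8179 − y_m. Every run uses S957, so all elements get stroke `#008000` (cut).

[1] closed run; points: 103.4028,27.4476 97.8890,14.1361 84.5775,8.6223 71.2660,14.1361 65.7522,27.4476 71.2660,40.7591 84.5775,46.2729 97.8890,40.7591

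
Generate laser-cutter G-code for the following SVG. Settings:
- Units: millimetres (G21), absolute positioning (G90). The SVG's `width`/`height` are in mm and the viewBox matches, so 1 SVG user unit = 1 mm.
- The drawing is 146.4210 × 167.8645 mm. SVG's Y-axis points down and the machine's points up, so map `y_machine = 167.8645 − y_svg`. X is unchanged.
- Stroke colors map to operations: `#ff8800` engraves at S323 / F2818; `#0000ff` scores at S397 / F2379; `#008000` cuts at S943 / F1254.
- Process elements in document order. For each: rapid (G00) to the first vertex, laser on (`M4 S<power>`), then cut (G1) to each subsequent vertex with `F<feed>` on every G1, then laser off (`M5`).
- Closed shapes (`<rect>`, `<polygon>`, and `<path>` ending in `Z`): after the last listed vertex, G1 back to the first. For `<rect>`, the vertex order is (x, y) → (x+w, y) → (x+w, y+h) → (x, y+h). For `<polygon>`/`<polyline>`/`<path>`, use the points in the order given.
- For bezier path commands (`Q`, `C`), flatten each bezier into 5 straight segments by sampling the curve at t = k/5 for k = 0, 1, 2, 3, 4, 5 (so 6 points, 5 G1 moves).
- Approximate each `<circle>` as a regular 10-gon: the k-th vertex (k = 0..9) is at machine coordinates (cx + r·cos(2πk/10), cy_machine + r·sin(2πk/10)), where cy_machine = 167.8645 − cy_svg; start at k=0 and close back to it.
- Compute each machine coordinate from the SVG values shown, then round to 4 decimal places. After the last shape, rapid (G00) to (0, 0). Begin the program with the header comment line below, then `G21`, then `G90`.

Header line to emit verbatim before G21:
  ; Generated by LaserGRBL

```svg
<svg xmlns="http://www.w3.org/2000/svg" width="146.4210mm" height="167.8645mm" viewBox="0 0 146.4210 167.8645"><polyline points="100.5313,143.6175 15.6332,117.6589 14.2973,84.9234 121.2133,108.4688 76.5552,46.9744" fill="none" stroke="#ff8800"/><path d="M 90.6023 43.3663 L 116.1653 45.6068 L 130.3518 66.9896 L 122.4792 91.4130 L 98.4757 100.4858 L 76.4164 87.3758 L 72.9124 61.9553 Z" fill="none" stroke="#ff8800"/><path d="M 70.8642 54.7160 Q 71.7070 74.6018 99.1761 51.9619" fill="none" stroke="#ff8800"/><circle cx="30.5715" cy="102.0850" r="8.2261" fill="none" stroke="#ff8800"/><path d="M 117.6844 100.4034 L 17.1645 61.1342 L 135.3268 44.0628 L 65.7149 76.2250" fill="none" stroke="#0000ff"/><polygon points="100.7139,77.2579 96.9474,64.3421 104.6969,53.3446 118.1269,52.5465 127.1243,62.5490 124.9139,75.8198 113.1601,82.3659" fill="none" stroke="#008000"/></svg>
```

; Generated by LaserGRBL
G21
G90
G00 X100.5313 Y24.2470
M4 S323
G1 X15.6332 Y50.2056 F2818
G1 X14.2973 Y82.9411 F2818
G1 X121.2133 Y59.3957 F2818
G1 X76.5552 Y120.8901 F2818
M5
G00 X90.6023 Y124.4982
M4 S323
G1 X116.1653 Y122.2577 F2818
G1 X130.3518 Y100.8749 F2818
G1 X122.4792 Y76.4515 F2818
G1 X98.4757 Y67.3787 F2818
G1 X76.4164 Y80.4887 F2818
G1 X72.9124 Y105.9092 F2818
G1 X90.6023 Y124.4982 F2818
M5
G00 X70.8642 Y113.1485
M4 S323
G1 X72.2664 Y106.8952 F2818
G1 X75.7986 Y104.0440 F2818
G1 X81.4610 Y104.5948 F2818
G1 X89.2535 Y108.5477 F2818
G1 X99.1761 Y115.9026 F2818
M5
G00 X38.7976 Y65.7795
M4 S323
G1 X37.2266 Y70.6147 F2818
G1 X33.1135 Y73.6030 F2818
G1 X28.0295 Y73.6030 F2818
G1 X23.9164 Y70.6147 F2818
G1 X22.3454 Y65.7795 F2818
G1 X23.9164 Y60.9443 F2818
G1 X28.0295 Y57.9560 F2818
G1 X33.1135 Y57.9560 F2818
G1 X37.2266 Y60.9443 F2818
G1 X38.7976 Y65.7795 F2818
M5
G00 X117.6844 Y67.4611
M4 S397
G1 X17.1645 Y106.7303 F2379
G1 X135.3268 Y123.8017 F2379
G1 X65.7149 Y91.6395 F2379
M5
G00 X100.7139 Y90.6066
M4 S943
G1 X96.9474 Y103.5224 F1254
G1 X104.6969 Y114.5199 F1254
G1 X118.1269 Y115.3180 F1254
G1 X127.1243 Y105.3155 F1254
G1 X124.9139 Y92.0447 F1254
G1 X113.1601 Y85.4986 F1254
G1 X100.7139 Y90.6066 F1254
M5
G00 X0.0000 Y0.0000

1 u = 1 mm; y_m = 167.8645 − y.

[1] `<polyline>` open polyline, #ff8800→engrave S323 F2818: (100.5313,24.2470) → (15.6332,50.2056) → (14.2973,82.9411) → (121.2133,59.3957) → (76.5552,120.8901)

[2] `<path>` regular polygon, #ff8800→engrave S323 F2818: (90.6023,124.4982) → (116.1653,122.2577) → (130.3518,100.8749) → (122.4792,76.4515) → (98.4757,67.3787) → (76.4164,80.4887) → (72.9124,105.9092) → (90.6023,124.4982) (closed)

[3] `<path>` quadratic bezier, #ff8800→engrave S323 F2818: (70.8642,113.1485) → (72.2664,106.8952) → (75.7986,104.0440) → (81.4610,104.5948) → (89.2535,108.5477) → (99.1761,115.9026)

[4] `<circle>` circle, #ff8800→engrave S323 F2818: (38.7976,65.7795) → (37.2266,70.6147) → (33.1135,73.6030) → (28.0295,73.6030) → (23.9164,70.6147) → (22.3454,65.7795) → (23.9164,60.9443) → (28.0295,57.9560) → (33.1135,57.9560) → (37.2266,60.9443) → (38.7976,65.7795) (closed)

[5] `<path>` open polyline, #0000ff→score S397 F2379: (117.6844,67.4611) → (17.1645,106.7303) → (135.3268,123.8017) → (65.7149,91.6395)

[6] `<polygon>` regular polygon, #008000→cut S943 F1254: (100.7139,90.6066) → (96.9474,103.5224) → (104.6969,114.5199) → (118.1269,115.3180) → (127.1243,105.3155) → (124.9139,92.0447) → (113.1601,85.4986) → (100.7139,90.6066) (closed)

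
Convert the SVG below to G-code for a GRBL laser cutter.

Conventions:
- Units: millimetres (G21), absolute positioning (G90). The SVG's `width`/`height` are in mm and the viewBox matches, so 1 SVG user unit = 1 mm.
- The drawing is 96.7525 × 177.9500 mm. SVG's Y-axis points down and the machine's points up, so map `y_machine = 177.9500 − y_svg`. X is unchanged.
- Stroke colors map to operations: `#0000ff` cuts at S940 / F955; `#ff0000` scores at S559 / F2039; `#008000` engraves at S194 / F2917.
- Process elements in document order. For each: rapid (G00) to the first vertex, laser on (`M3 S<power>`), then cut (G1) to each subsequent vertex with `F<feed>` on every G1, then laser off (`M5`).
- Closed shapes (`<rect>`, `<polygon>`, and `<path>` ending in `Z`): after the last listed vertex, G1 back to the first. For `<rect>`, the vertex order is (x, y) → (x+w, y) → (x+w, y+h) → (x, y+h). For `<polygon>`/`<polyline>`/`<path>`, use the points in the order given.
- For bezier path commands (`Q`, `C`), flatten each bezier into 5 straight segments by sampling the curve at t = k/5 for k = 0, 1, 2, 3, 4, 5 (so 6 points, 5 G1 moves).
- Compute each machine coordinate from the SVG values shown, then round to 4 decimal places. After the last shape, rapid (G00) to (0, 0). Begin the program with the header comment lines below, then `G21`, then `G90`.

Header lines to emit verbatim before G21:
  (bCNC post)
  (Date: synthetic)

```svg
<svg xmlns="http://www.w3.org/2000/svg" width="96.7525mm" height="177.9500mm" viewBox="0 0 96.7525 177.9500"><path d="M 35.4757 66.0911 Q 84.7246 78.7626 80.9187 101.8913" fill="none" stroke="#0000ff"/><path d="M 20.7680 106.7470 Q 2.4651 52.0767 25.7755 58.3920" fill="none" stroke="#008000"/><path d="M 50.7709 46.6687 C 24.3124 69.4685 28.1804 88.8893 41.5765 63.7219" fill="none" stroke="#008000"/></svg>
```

1 u = 1 mm; y_m = 177.9500 − y.

[1] `<path>` quadratic bezier, #0000ff→cut S940 F955: (35.4757,111.8589) → (53.0531,106.3720) → (66.3861,100.0485) → (75.4747,92.8885) → (80.3189,84.8919) → (80.9187,76.0587)

[2] `<path>` quadratic bezier, #008000→engrave S194 F2917: (20.7680,71.2030) → (15.1114,90.6317) → (12.7838,105.1815) → (13.7853,114.8525) → (18.1159,119.6447) → (25.7755,119.5580)

[3] `<path>` cubic bezier, #008000→engrave S194 F2917: (50.7709,131.2813) → (38.3686,118.3366) → (32.2463,108.1808) → (31.4058,102.7922) → (34.8486,104.1486) → (41.5765,114.2281)

(bCNC post)
(Date: synthetic)
G21
G90
G00 X35.4757 Y111.8589
M3 S940
G1 X53.0531 Y106.3720 F955
G1 X66.3861 Y100.0485 F955
G1 X75.4747 Y92.8885 F955
G1 X80.3189 Y84.8919 F955
G1 X80.9187 Y76.0587 F955
M5
G00 X20.7680 Y71.2030
M3 S194
G1 X15.1114 Y90.6317 F2917
G1 X12.7838 Y105.1815 F2917
G1 X13.7853 Y114.8525 F2917
G1 X18.1159 Y119.6447 F2917
G1 X25.7755 Y119.5580 F2917
M5
G00 X50.7709 Y131.2813
M3 S194
G1 X38.3686 Y118.3366 F2917
G1 X32.2463 Y108.1808 F2917
G1 X31.4058 Y102.7922 F2917
G1 X34.8486 Y104.1486 F2917
G1 X41.5765 Y114.2281 F2917
M5
G00 X0.0000 Y0.0000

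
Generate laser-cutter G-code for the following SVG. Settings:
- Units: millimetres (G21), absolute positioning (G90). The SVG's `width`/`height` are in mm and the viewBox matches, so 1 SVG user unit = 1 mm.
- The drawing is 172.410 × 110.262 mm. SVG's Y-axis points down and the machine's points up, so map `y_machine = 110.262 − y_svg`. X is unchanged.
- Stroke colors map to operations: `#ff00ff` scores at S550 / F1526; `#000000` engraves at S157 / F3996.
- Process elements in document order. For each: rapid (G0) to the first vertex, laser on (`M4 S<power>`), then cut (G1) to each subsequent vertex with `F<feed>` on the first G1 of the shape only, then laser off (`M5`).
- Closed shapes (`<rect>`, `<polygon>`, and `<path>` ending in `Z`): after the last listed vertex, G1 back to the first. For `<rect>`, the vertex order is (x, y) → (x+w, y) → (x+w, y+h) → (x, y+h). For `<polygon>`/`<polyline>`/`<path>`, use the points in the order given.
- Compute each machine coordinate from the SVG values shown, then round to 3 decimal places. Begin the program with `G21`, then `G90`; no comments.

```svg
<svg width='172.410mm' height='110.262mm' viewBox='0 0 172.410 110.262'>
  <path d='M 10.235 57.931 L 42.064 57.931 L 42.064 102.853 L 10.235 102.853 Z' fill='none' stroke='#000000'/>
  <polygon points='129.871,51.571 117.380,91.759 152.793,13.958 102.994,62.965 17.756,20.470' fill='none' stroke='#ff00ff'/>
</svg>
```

Since the viewBox matches the mm dimensions, user units are millimetres directly. The only transform is the Y-flip y_m = 110.262 − y_svg.

Shape 1 is a rectangle drawn with `<path>`. Its stroke #000000 means engrave at S157, F3996. After flipping Y the toolpath is (10.235,52.331) → (42.064,52.331) → (42.064,7.409) → (10.235,7.409) → (10.235,52.331), returning to the start.

Shape 2 is a closed polygon drawn with `<polygon>`. Its stroke #ff00ff means score at S550, F1526. After flipping Y the toolpath is (129.871,58.691) → (117.380,18.503) → (152.793,96.304) → (102.994,47.297) → (17.756,89.792) → (129.871,58.691), returning to the start.

G21
G90
G0 X10.235 Y52.331
M4 S157
G1 X42.064 Y52.331 F3996
G1 X42.064 Y7.409
G1 X10.235 Y7.409
G1 X10.235 Y52.331
M5
G0 X129.871 Y58.691
M4 S550
G1 X117.380 Y18.503 F1526
G1 X152.793 Y96.304
G1 X102.994 Y47.297
G1 X17.756 Y89.792
G1 X129.871 Y58.691
M5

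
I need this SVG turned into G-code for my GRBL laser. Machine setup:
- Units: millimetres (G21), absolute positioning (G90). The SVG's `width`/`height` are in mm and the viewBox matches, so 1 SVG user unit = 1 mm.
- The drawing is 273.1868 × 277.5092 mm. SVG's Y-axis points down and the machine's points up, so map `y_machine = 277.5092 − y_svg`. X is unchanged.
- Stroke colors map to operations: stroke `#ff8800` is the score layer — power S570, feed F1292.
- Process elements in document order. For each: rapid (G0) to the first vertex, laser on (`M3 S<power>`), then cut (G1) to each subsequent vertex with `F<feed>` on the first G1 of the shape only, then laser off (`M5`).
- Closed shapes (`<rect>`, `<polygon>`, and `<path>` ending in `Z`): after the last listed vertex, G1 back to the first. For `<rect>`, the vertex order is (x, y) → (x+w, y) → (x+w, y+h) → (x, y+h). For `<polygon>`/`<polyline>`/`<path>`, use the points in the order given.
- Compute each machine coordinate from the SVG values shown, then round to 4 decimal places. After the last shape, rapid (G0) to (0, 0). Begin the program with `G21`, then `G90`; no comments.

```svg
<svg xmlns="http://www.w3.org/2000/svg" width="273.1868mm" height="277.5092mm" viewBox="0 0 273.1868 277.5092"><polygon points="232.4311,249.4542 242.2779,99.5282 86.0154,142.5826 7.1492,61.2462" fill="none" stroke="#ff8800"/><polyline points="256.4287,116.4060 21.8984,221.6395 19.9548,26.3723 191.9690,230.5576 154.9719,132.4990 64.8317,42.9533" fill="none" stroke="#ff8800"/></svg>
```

G21
G90
G0 X232.4311 Y28.0550
M3 S570
G1 X242.2779 Y177.9810 F1292
G1 X86.0154 Y134.9266
G1 X7.1492 Y216.2630
G1 X232.4311 Y28.0550
M5
G0 X256.4287 Y161.1032
M3 S570
G1 X21.8984 Y55.8697 F1292
G1 X19.9548 Y251.1369
G1 X191.9690 Y46.9516
G1 X154.9719 Y145.0102
G1 X64.8317 Y234.5559
M5
G0 X0.0000 Y0.0000

viewBox `0 0 273.1868 277.5092` with mm width/height → 1 unit = 1 mm. Flip: y_m = 277.5092 − y_svg.

**Shape 1** — `<polygon>` closed polygon, stroke `#ff8800` → score (S570, F1292). Machine vertices: (232.4311,28.0550) → (242.2779,177.9810) → (86.0154,134.9266) → (7.1492,216.2630) → (232.4311,28.0550). Closed: final G1 returns to the first vertex.

**Shape 2** — `<polyline>` open polyline, stroke `#ff8800` → score (S570, F1292). Machine vertices: (256.4287,161.1032) → (21.8984,55.8697) → (19.9548,251.1369) → (191.9690,46.9516) → (154.9719,145.0102) → (64.8317,234.5559). Open path.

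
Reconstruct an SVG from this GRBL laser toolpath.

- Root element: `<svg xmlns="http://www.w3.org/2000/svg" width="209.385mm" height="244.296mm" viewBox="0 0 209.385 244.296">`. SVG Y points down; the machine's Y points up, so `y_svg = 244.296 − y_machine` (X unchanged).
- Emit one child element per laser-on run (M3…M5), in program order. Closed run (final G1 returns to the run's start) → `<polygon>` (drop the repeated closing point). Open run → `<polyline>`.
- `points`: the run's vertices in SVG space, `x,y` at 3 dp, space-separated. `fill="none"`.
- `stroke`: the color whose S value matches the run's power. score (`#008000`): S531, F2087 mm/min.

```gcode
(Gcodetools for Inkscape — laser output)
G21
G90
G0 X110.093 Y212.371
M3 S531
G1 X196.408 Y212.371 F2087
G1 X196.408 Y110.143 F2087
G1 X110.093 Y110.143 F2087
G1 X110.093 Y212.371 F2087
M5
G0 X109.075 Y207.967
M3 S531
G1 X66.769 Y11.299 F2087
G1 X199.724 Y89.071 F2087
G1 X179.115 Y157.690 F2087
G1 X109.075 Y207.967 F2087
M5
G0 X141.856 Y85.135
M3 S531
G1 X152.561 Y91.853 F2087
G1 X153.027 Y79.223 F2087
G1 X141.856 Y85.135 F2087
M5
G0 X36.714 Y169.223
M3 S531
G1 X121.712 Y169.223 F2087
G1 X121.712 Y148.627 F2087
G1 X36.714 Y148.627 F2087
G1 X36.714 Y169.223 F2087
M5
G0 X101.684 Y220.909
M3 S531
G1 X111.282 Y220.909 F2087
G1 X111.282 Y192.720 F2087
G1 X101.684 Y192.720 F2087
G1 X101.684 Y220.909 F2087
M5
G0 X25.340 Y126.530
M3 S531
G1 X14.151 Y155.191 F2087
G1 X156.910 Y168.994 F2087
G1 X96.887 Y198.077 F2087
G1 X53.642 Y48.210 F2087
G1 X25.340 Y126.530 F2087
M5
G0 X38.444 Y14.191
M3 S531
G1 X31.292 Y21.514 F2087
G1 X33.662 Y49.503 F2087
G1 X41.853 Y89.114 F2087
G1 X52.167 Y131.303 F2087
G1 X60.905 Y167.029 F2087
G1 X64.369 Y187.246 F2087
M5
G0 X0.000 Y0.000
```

<svg xmlns="http://www.w3.org/2000/svg" width="209.385mm" height="244.296mm" viewBox="0 0 209.385 244.296">
  <polygon points="110.093,31.925 196.408,31.925 196.408,134.153 110.093,134.153" fill="none" stroke="#008000"/>
  <polygon points="109.075,36.329 66.769,232.997 199.724,155.225 179.115,86.606" fill="none" stroke="#008000"/>
  <polygon points="141.856,159.161 152.561,152.443 153.027,165.073" fill="none" stroke="#008000"/>
  <polygon points="36.714,75.073 121.712,75.073 121.712,95.669 36.714,95.669" fill="none" stroke="#008000"/>
  <polygon points="101.684,23.387 111.282,23.387 111.282,51.576 101.684,51.576" fill="none" stroke="#008000"/>
  <polygon points="25.340,117.766 14.151,89.105 156.910,75.302 96.887,46.219 53.642,196.086" fill="none" stroke="#008000"/>
  <polyline points="38.444,230.105 31.292,222.782 33.662,194.793 41.853,155.182 52.167,112.993 60.905,77.267 64.369,57.050" fill="none" stroke="#008000"/>
</svg>

Each laser-on run becomes one SVG element. Flip Y back into SVG space with y_svg = 244.296 − y_machine. Every run uses S531, so all elements get stroke `#008000` (score).

Run 1: The run returns to its start, so emit a `<polygon>` with points (Y-flipped): 110.093,31.925 196.408,31.925 196.408,134.153 110.093,134.153.

Run 2: The run returns to its start, so emit a `<polygon>` with points (Y-flipped): 109.075,36.329 66.769,232.997 199.724,155.225 179.115,86.606.

Run 3: The run returns to its start, so emit a `<polygon>` with points (Y-flipped): 141.856,159.161 152.561,152.443 153.027,165.073.

Run 4: The run returns to its start, so emit a `<polygon>` with points (Y-flipped): 36.714,75.073 121.712,75.073 121.712,95.669 36.714,95.669.

Run 5: The run returns to its start, so emit a `<polygon>` with points (Y-flipped): 101.684,23.387 111.282,23.387 111.282,51.576 101.684,51.576.

Run 6: The run returns to its start, so emit a `<polygon>` with points (Y-flipped): 25.340,117.766 14.151,89.105 156.910,75.302 96.887,46.219 53.642,196.086.

Run 7: The run is open, so emit a `<polyline>` with points (Y-flipped): 38.444,230.105 31.292,222.782 33.662,194.793 41.853,155.182 52.167,112.993 60.905,77.267 64.369,57.050.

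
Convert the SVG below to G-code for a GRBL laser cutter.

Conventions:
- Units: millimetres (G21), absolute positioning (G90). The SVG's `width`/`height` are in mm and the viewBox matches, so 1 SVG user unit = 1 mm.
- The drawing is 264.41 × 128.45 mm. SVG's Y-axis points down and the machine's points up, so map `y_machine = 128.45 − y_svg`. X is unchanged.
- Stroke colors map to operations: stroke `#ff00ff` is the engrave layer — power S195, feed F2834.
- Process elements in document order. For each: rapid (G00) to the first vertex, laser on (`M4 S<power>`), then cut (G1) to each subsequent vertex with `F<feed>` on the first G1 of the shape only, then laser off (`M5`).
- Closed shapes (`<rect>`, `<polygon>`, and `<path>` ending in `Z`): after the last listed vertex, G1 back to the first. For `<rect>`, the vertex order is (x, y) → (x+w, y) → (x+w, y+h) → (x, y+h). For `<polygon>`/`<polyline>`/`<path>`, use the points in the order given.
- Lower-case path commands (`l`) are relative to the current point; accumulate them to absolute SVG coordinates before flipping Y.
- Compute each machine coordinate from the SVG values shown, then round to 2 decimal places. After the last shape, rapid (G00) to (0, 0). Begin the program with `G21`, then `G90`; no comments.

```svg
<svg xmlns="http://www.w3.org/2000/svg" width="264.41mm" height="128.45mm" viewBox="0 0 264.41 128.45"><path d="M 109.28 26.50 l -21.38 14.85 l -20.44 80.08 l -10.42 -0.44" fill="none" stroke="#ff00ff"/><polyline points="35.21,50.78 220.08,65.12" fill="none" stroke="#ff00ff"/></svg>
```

Since the viewBox matches the mm dimensions, user units are millimetres directly. The only transform is the Y-flip y_m = 128.45 − y_svg.

Shape 1 is a open polyline drawn with `<path>`. Its stroke #ff00ff means engrave at S195, F2834. After flipping Y the toolpath is (109.28,101.95) → (87.90,87.10) → (67.46,7.02) → (57.04,7.46).

Shape 2 is a line segment drawn with `<polyline>`. Its stroke #ff00ff means engrave at S195, F2834. After flipping Y the toolpath is (35.21,77.67) → (220.08,63.33).

G21
G90
G00 X109.28 Y101.95
M4 S195
G1 X87.90 Y87.10 F2834
G1 X67.46 Y7.02
G1 X57.04 Y7.46
M5
G00 X35.21 Y77.67
M4 S195
G1 X220.08 Y63.33 F2834
M5
G00 X0.00 Y0.00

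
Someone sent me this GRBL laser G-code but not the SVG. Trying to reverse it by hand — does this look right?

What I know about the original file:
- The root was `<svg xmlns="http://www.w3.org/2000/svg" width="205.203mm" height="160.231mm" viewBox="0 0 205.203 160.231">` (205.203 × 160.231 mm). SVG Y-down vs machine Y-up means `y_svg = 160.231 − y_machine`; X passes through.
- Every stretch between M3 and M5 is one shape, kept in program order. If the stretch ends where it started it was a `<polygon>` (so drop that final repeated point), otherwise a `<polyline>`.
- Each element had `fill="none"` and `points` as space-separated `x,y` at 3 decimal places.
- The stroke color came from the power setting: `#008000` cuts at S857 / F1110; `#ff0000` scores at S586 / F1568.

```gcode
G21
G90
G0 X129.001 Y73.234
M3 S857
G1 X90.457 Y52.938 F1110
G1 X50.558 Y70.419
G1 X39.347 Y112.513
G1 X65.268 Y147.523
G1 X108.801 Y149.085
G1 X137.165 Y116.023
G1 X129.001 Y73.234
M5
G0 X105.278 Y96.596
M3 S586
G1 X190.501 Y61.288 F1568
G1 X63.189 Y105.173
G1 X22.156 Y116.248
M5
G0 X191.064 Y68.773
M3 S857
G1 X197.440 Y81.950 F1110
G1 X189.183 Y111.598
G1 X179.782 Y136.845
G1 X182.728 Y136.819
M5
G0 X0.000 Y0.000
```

<svg xmlns="http://www.w3.org/2000/svg" width="205.203mm" height="160.231mm" viewBox="0 0 205.203 160.231">
  <polygon points="129.001,86.997 90.457,107.293 50.558,89.812 39.347,47.718 65.268,12.708 108.801,11.146 137.165,44.208" fill="none" stroke="#008000"/>
  <polyline points="105.278,63.635 190.501,98.943 63.189,55.058 22.156,43.983" fill="none" stroke="#ff0000"/>
  <polyline points="191.064,91.458 197.440,78.281 189.183,48.633 179.782,23.386 182.728,23.412" fill="none" stroke="#008000"/>
</svg>

Machine Y-up, SVG Y-down with viewBox height 160.231, so y_svg = 160.231 − y_machine; X carries over.

Run 1: the run's S857 means `#008000` (cut). The run returns to its start, so emit a `<polygon>` with points (Y-flipped): 129.001,86.997 90.457,107.293 50.558,89.812 39.347,47.718 65.268,12.708 108.801,11.146 137.165,44.208.

Run 2: S586 ⇒ score layer `#ff0000`. The run is open, so emit a `<polyline>` with points (Y-flipped): 105.278,63.635 190.501,98.943 63.189,55.058 22.156,43.983.

Run 3: the run's S857 means `#008000` (cut). The run is open, so emit a `<polyline>` with points (Y-flipped): 191.064,91.458 197.440,78.281 189.183,48.633 179.782,23.386 182.728,23.412.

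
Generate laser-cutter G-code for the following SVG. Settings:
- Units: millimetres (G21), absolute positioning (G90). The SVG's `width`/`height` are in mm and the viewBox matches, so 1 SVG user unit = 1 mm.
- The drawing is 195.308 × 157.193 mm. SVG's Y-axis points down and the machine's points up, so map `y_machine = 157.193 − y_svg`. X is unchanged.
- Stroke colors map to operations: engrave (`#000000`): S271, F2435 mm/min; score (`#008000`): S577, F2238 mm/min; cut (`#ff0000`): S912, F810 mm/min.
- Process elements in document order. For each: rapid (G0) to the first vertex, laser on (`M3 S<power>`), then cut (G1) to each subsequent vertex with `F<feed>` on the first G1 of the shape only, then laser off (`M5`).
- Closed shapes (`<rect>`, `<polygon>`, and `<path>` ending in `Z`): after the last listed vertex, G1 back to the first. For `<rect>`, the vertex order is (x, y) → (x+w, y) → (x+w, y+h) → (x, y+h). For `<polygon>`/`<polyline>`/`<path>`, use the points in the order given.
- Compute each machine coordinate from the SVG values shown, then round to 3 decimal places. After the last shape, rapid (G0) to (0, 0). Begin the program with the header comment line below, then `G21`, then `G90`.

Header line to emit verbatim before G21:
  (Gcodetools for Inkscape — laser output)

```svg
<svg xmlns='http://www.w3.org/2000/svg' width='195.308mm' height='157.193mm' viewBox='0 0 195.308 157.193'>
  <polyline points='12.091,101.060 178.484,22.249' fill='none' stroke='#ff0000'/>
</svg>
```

(Gcodetools for Inkscape — laser output)
G21
G90
G0 X12.091 Y56.133
M3 S912
G1 X178.484 Y134.944 F810
M5
G0 X0.000 Y0.000

1 u = 1 mm; y_m = 157.193 − y.

[1] `<polyline>` line segment, #ff0000→cut S912 F810: (12.091,56.133) → (178.484,134.944)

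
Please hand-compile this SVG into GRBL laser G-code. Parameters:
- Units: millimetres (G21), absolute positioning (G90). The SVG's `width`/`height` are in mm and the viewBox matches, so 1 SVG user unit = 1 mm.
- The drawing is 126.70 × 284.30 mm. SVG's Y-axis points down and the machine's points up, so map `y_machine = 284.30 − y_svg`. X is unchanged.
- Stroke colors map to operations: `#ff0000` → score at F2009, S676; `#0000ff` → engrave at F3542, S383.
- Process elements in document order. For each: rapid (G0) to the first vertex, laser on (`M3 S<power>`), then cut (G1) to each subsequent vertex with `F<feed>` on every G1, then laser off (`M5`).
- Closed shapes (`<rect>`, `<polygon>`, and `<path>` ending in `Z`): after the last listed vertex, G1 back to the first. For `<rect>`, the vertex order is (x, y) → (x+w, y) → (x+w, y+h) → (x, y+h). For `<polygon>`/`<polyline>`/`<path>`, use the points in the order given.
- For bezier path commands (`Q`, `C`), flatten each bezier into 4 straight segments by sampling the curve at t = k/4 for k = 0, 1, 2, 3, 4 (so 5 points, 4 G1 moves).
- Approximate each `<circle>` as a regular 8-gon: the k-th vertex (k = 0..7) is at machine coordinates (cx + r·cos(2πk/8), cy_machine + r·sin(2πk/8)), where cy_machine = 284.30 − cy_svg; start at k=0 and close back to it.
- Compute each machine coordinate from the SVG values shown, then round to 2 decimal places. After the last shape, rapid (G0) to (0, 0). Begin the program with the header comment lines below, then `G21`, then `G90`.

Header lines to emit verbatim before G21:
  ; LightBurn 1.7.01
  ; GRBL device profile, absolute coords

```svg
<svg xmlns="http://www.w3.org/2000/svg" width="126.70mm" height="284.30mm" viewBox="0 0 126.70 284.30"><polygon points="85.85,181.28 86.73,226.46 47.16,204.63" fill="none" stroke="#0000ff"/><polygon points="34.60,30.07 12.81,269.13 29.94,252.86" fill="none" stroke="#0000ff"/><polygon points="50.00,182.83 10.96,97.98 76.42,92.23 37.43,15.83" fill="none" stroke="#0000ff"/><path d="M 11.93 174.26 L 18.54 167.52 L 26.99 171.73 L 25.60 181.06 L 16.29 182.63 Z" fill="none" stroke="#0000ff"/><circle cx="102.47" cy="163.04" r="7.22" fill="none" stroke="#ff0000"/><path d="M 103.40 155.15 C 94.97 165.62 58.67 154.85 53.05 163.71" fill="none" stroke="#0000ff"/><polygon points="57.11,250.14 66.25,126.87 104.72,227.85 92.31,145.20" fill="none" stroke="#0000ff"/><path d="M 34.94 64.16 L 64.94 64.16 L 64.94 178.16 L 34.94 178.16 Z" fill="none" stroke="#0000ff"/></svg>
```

; LightBurn 1.7.01
; GRBL device profile, absolute coords
G21
G90
G0 X85.85 Y103.02
M3 S383
G1 X86.73 Y57.84 F3542
G1 X47.16 Y79.67 F3542
G1 X85.85 Y103.02 F3542
M5
G0 X34.60 Y254.23
M3 S383
G1 X12.81 Y15.17 F3542
G1 X29.94 Y31.44 F3542
G1 X34.60 Y254.23 F3542
M5
G0 X50.00 Y101.47
M3 S383
G1 X10.96 Y186.32 F3542
G1 X76.42 Y192.07 F3542
G1 X37.43 Y268.47 F3542
G1 X50.00 Y101.47 F3542
M5
G0 X11.93 Y110.04
M3 S383
G1 X18.54 Y116.78 F3542
G1 X26.99 Y112.57 F3542
G1 X25.60 Y103.24 F3542
G1 X16.29 Y101.67 F3542
G1 X11.93 Y110.04 F3542
M5
G0 X109.69 Y121.26
M3 S676
G1 X107.58 Y126.37 F2009
G1 X102.47 Y128.48 F2009
G1 X97.36 Y126.37 F2009
G1 X95.25 Y121.26 F2009
G1 X97.36 Y116.15 F2009
G1 X102.47 Y114.04 F2009
G1 X107.58 Y116.15 F2009
G1 X109.69 Y121.26 F2009
M5
G0 X103.40 Y129.15
M3 S383
G1 X92.77 Y124.64 F3542
G1 X77.17 Y124.27 F3542
G1 X62.10 Y124.19 F3542
G1 X53.05 Y120.59 F3542
M5
G0 X57.11 Y34.16
M3 S383
G1 X66.25 Y157.43 F3542
G1 X104.72 Y56.45 F3542
G1 X92.31 Y139.10 F3542
G1 X57.11 Y34.16 F3542
M5
G0 X34.94 Y220.14
M3 S383
G1 X64.94 Y220.14 F3542
G1 X64.94 Y106.14 F3542
G1 X34.94 Y106.14 F3542
G1 X34.94 Y220.14 F3542
M5
G0 X0.00 Y0.00

viewBox `0 0 126.70 284.30` with mm width/height → 1 unit = 1 mm. Flip: y_m = 284.30 − y_svg.

**Shape 1** — `<polygon>` regular polygon, stroke `#0000ff` → engrave (S383, F3542). Machine vertices: (85.85,103.02) → (86.73,57.84) → (47.16,79.67) → (85.85,103.02). Closed: final G1 returns to the first vertex.

**Shape 2** — `<polygon>` closed polygon, stroke `#0000ff` → engrave (S383, F3542). Machine vertices: (34.60,254.23) → (12.81,15.17) → (29.94,31.44) → (34.60,254.23). Closed: final G1 returns to the first vertex.

**Shape 3** — `<polygon>` closed polygon, stroke `#0000ff` → engrave (S383, F3542). Machine vertices: (50.00,101.47) → (10.96,186.32) → (76.42,192.07) → (37.43,268.47) → (50.00,101.47). Closed: final G1 returns to the first vertex.

**Shape 4** — `<path>` regular polygon, stroke `#0000ff` → engrave (S383, F3542). Machine vertices: (11.93,110.04) → (18.54,116.78) → (26.99,112.57) → (25.60,103.24) → (16.29,101.67) → (11.93,110.04). Closed: final G1 returns to the first vertex.

**Shape 5** — `<circle>` circle, stroke `#ff0000` → score (S676, F2009). Machine vertices: (109.69,121.26) → (107.58,126.37) → (102.47,128.48) → (97.36,126.37) → (95.25,121.26) → (97.36,116.15) → (102.47,114.04) → (107.58,116.15) → (109.69,121.26). Closed: final G1 returns to the first vertex.

**Shape 6** — `<path>` cubic bezier, stroke `#0000ff` → engrave (S383, F3542). Control points (SVG): P0=(103.40,155.15), P1=(94.97,165.62), P2=(58.67,154.85), P3=(53.05,163.71); sampled at t=k/4. Machine vertices: (103.40,129.15) → (92.77,124.64) → (77.17,124.27) → (62.10,124.19) → (53.05,120.59). Open path.

**Shape 7** — `<polygon>` closed polygon, stroke `#0000ff` → engrave (S383, F3542). Machine vertices: (57.11,34.16) → (66.25,157.43) → (104.72,56.45) → (92.31,139.10) → (57.11,34.16). Closed: final G1 returns to the first vertex.

**Shape 8** — `<path>` rectangle, stroke `#0000ff` → engrave (S383, F3542). Machine vertices: (34.94,220.14) → (64.94,220.14) → (64.94,106.14) → (34.94,106.14) → (34.94,220.14). Closed: final G1 returns to the first vertex.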